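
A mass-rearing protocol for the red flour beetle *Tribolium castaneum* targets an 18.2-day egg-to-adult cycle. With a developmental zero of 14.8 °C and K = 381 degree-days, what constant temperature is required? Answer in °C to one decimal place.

Required daily accumulation = 381 / 18.2 = 20.934 DD/day.
T = T_base + 20.934 = 14.8 + 20.934 = 35.734 ≈ 35.7 °C.

35.7 °C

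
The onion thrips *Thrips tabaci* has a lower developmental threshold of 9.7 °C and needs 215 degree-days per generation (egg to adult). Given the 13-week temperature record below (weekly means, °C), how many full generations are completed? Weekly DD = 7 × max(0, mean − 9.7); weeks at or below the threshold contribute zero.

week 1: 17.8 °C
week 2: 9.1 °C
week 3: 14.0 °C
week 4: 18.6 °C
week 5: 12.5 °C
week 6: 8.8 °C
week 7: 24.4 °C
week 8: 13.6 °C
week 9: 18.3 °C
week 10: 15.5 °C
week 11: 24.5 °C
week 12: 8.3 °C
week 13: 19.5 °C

2 generations

Weekly DD (7 × max(0, T̄ − 9.7)): 56.7, 0.0, 30.1, 62.3, 19.6, 0.0, 102.9, 27.3, 60.2, 40.6, 103.6, 0.0, 68.6.
Season total = 571.9 DD.
Complete generations = ⌊571.9 / 215⌋ = 2.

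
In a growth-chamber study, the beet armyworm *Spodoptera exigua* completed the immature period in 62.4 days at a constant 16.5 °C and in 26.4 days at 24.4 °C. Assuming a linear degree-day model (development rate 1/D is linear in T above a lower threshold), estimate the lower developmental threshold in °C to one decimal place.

Linear rate model ⇒ the product D·(T − T_b) is constant across temperatures.
62.4·(16.5 − T_b) = 26.4·(24.4 − T_b)
T_b = (62.4·16.5 − 26.4·24.4) / (62.4 − 26.4) = 385.44 / 36.0 = 10.707 °C ≈ 10.7 °C.

10.7 °C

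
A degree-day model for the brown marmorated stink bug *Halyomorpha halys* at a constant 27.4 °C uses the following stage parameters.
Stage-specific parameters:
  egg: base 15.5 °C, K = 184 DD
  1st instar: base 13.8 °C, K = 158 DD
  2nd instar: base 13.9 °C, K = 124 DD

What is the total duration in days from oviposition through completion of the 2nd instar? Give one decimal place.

36.3 days

egg: 184 / (27.4 − 15.5) = 184 / 11.9 = 15.462 d.
1st instar: 158 / (27.4 − 13.8) = 158 / 13.6 = 11.618 d.
2nd instar: 124 / (27.4 − 13.9) = 124 / 13.5 = 9.185 d.
Sum = 36.265 ≈ 36.3 days.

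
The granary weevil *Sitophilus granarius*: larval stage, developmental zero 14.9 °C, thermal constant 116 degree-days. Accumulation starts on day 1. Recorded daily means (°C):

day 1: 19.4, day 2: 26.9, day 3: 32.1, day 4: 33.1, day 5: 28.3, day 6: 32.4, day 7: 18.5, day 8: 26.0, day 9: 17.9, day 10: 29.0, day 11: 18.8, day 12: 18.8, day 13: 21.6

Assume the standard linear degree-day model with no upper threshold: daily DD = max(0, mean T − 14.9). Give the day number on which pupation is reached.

Daily DD above 14.9 °C: 4.5, 12.0, 17.2, 18.2, 13.4, 17.5, 3.6, 11.1, 3.0, 14.1, 3.9, 3.9, 6.7.
Cumulative: 4.5, 16.5, 33.7, 51.9, 65.3, 82.8, 86.4, 97.5, 100.5, 114.6, 118.5, 122.4, 129.1.
The total first reaches 116 DD on day 11.

day 11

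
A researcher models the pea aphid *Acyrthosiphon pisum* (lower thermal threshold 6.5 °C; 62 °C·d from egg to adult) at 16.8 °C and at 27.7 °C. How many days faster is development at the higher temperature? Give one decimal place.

At 16.8 °C: 62 / (16.8 − 6.5) = 62 / 10.3 = 6.019 d.
At 27.7 °C: 62 / (27.7 − 6.5) = 62 / 21.2 = 2.925 d.
Difference = |6.019 − 2.925| = 3.095 ≈ 3.1 days.

3.1 days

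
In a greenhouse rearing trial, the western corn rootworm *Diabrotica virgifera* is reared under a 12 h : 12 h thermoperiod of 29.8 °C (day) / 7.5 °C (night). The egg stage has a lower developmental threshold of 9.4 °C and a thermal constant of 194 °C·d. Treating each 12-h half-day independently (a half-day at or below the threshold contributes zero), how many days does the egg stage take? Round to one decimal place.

19.0 days

Day half: max(0, 29.8 − 9.4) × 0.5 = 20.4 × 0.5 = 10.20 DD.
Night half: max(0, 7.5 − 9.4) × 0.5 = 0.0 × 0.5 = 0.00 DD.
Per 24 h: 10.20 DD/day.
Duration = 194 / 10.20 = 19.020 ≈ 19.0 days.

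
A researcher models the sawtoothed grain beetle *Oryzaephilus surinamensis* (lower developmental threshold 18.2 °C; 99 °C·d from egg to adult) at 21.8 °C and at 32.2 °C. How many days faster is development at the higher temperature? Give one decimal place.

At 21.8 °C: 99 / (21.8 − 18.2) = 99 / 3.6 = 27.500 d.
At 32.2 °C: 99 / (32.2 − 18.2) = 99 / 14.0 = 7.071 d.
Difference = |27.500 − 7.071| = 20.429 ≈ 20.4 days.

20.4 days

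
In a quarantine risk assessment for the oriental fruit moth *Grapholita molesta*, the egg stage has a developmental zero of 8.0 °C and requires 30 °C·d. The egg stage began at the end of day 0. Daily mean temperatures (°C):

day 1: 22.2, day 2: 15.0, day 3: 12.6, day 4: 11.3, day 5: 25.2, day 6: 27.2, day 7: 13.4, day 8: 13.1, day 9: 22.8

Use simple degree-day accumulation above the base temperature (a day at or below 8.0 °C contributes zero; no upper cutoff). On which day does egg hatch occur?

day 5

Daily DD above 8.0 °C: 14.2, 7.0, 4.6, 3.3, 17.2, 19.2, 5.4, 5.1, 14.8.
Cumulative: 14.2, 21.2, 25.8, 29.1, 46.3, 65.5, 70.9, 76.0, 90.8.
The total first reaches 30 DD on day 5.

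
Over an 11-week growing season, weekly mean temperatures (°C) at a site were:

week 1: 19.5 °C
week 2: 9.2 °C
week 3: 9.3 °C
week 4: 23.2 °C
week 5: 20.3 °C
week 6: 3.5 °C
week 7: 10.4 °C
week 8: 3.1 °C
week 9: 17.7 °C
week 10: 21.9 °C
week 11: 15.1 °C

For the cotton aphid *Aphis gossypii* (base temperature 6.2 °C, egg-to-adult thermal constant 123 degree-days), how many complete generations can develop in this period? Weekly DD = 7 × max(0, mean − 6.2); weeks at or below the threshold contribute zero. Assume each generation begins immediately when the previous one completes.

5 generations

Weekly DD (7 × max(0, T̄ − 6.2)): 93.1, 21.0, 21.7, 119.0, 98.7, 0.0, 29.4, 0.0, 80.5, 109.9, 62.3.
Season total = 635.6 DD.
Complete generations = ⌊635.6 / 123⌋ = 5.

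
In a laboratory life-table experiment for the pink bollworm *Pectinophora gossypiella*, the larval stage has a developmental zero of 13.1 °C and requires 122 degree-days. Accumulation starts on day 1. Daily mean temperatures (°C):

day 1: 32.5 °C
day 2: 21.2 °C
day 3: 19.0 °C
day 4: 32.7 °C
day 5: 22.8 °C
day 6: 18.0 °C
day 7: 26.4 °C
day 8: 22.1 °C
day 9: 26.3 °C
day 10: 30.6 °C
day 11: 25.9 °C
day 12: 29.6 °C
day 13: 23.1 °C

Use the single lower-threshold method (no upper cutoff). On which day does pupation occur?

day 11

Daily DD above 13.1 °C: 19.4, 8.1, 5.9, 19.6, 9.7, 4.9, 13.3, 9.0, 13.2, 17.5, 12.8, 16.5, 10.0.
Cumulative: 19.4, 27.5, 33.4, 53.0, 62.7, 67.6, 80.9, 89.9, 103.1, 120.6, 133.4, 149.9, 159.9.
The total first reaches 122 DD on day 11.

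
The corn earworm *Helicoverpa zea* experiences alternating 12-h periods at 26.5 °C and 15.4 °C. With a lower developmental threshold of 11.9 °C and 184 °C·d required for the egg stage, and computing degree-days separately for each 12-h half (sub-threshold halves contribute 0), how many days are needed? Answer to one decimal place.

20.3 days

Day half: max(0, 26.5 − 11.9) × 0.5 = 14.6 × 0.5 = 7.30 DD.
Night half: max(0, 15.4 − 11.9) × 0.5 = 3.5 × 0.5 = 1.75 DD.
Per 24 h: 9.05 DD/day.
Duration = 184 / 9.05 = 20.331 ≈ 20.3 days.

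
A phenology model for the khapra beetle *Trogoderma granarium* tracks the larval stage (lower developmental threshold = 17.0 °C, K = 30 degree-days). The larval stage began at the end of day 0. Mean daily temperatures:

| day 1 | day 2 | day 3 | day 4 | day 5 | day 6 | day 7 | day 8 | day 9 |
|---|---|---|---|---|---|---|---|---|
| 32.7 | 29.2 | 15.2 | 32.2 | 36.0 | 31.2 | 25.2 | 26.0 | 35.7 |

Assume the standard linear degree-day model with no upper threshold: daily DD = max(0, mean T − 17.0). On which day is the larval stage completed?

Daily DD above 17.0 °C: 15.7, 12.2, 0.0, 15.2, 19.0, 14.2, 8.2, 9.0, 18.7.
Cumulative: 15.7, 27.9, 27.9, 43.1, 62.1, 76.3, 84.5, 93.5, 112.2.
The total first reaches 30 DD on day 4.

day 4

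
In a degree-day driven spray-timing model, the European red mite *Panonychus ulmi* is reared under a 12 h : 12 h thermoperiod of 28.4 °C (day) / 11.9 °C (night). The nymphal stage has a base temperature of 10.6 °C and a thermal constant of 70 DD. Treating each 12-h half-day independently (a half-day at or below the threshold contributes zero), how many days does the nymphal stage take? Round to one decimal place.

7.3 days

Day half: max(0, 28.4 − 10.6) × 0.5 = 17.8 × 0.5 = 8.90 DD.
Night half: max(0, 11.9 − 10.6) × 0.5 = 1.3 × 0.5 = 0.65 DD.
Per 24 h: 9.55 DD/day.
Duration = 70 / 9.55 = 7.330 ≈ 7.3 days.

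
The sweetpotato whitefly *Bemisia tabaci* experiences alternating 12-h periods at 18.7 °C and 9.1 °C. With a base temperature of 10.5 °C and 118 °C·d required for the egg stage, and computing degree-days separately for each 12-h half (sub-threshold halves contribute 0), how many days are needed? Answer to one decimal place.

28.8 days

Day half: max(0, 18.7 − 10.5) × 0.5 = 8.2 × 0.5 = 4.10 DD.
Night half: max(0, 9.1 − 10.5) × 0.5 = 0.0 × 0.5 = 0.00 DD.
Per 24 h: 4.10 DD/day.
Duration = 118 / 4.10 = 28.780 ≈ 28.8 days.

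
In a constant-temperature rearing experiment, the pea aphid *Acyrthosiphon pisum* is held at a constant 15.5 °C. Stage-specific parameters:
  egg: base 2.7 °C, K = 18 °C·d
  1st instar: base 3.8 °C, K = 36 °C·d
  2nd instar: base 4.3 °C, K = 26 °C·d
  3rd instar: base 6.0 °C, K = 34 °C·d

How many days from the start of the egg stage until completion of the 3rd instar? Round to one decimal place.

egg: 18 / (15.5 − 2.7) = 18 / 12.8 = 1.406 d.
1st instar: 36 / (15.5 − 3.8) = 36 / 11.7 = 3.077 d.
2nd instar: 26 / (15.5 − 4.3) = 26 / 11.2 = 2.321 d.
3rd instar: 34 / (15.5 − 6.0) = 34 / 9.5 = 3.579 d.
Sum = 10.384 ≈ 10.4 days.

10.4 days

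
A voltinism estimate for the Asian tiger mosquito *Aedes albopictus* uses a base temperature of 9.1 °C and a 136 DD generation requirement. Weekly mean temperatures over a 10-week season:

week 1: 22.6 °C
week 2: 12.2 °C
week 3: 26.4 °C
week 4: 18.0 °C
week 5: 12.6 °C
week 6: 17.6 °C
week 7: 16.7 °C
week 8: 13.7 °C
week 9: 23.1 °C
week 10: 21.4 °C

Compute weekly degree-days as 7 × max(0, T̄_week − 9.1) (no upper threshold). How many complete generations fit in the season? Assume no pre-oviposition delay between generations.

4 generations

Weekly DD (7 × max(0, T̄ − 9.1)): 94.5, 21.7, 121.1, 62.3, 24.5, 59.5, 53.2, 32.2, 98.0, 86.1.
Season total = 653.1 DD.
Complete generations = ⌊653.1 / 136⌋ = 4.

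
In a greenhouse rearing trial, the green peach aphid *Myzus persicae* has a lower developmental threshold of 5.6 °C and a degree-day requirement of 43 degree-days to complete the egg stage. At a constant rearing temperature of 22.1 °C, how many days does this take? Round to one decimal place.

Daily accumulation = 22.1 − 5.6 = 16.5 DD/day.
Duration = 43 / 16.5 = 2.606 ≈ 2.6 days.

2.6 days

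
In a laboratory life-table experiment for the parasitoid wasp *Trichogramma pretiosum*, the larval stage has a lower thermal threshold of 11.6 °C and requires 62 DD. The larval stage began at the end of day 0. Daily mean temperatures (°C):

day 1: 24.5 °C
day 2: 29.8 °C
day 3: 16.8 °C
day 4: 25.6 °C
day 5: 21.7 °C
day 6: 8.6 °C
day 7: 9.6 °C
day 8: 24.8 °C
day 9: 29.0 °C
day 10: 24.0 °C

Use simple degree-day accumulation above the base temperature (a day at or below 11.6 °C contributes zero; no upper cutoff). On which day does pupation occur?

day 8

Daily DD above 11.6 °C: 12.9, 18.2, 5.2, 14.0, 10.1, 0.0, 0.0, 13.2, 17.4, 12.4.
Cumulative: 12.9, 31.1, 36.3, 50.3, 60.4, 60.4, 60.4, 73.6, 91.0, 103.4.
The total first reaches 62 DD on day 8.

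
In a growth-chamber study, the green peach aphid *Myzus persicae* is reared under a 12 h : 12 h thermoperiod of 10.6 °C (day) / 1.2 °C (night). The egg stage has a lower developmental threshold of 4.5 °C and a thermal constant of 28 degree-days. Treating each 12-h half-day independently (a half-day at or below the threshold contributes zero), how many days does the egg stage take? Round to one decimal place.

9.2 days

Day half: max(0, 10.6 − 4.5) × 0.5 = 6.1 × 0.5 = 3.05 DD.
Night half: max(0, 1.2 − 4.5) × 0.5 = 0.0 × 0.5 = 0.00 DD.
Per 24 h: 3.05 DD/day.
Duration = 28 / 3.05 = 9.180 ≈ 9.2 days.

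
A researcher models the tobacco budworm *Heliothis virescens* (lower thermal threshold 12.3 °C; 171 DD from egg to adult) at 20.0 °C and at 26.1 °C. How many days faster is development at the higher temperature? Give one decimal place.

At 20.0 °C: 171 / (20.0 − 12.3) = 171 / 7.7 = 22.208 d.
At 26.1 °C: 171 / (26.1 − 12.3) = 171 / 13.8 = 12.391 d.
Difference = |22.208 − 12.391| = 9.816 ≈ 9.8 days.

9.8 days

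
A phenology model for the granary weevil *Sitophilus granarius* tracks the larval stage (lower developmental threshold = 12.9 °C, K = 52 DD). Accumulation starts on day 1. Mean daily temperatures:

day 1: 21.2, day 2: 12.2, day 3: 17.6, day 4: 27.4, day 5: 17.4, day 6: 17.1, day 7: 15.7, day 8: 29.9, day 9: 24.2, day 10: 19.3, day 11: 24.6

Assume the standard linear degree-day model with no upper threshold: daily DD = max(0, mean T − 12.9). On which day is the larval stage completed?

Daily DD above 12.9 °C: 8.3, 0.0, 4.7, 14.5, 4.5, 4.2, 2.8, 17.0, 11.3, 6.4, 11.7.
Cumulative: 8.3, 8.3, 13.0, 27.5, 32.0, 36.2, 39.0, 56.0, 67.3, 73.7, 85.4.
The total first reaches 52 DD on day 8.

day 8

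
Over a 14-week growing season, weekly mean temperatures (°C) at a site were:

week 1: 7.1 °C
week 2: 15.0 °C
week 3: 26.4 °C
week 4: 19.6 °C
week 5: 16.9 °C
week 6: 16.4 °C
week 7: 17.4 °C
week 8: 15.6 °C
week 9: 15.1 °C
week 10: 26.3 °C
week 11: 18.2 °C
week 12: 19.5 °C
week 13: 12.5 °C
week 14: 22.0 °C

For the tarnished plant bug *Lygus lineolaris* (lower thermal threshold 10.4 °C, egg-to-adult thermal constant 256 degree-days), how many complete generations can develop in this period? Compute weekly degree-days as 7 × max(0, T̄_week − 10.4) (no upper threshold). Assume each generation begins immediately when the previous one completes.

Weekly DD (7 × max(0, T̄ − 10.4)): 0.0, 32.2, 112.0, 64.4, 45.5, 42.0, 49.0, 36.4, 32.9, 111.3, 54.6, 63.7, 14.7, 81.2.
Season total = 739.9 DD.
Complete generations = ⌊739.9 / 256⌋ = 2.

2 generations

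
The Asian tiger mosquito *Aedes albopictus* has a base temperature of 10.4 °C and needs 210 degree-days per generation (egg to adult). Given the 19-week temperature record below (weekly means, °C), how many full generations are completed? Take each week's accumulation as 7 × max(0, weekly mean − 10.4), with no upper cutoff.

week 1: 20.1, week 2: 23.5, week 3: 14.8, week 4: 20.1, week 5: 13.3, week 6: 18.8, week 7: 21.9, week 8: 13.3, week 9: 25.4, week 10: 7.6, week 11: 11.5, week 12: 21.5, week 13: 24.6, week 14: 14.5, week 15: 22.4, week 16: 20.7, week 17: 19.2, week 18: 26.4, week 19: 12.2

Weekly DD (7 × max(0, T̄ − 10.4)): 67.9, 91.7, 30.8, 67.9, 20.3, 58.8, 80.5, 20.3, 105.0, 0.0, 7.7, 77.7, 99.4, 28.7, 84.0, 72.1, 61.6, 112.0, 12.6.
Season total = 1099.0 DD.
Complete generations = ⌊1099.0 / 210⌋ = 5.

5 generations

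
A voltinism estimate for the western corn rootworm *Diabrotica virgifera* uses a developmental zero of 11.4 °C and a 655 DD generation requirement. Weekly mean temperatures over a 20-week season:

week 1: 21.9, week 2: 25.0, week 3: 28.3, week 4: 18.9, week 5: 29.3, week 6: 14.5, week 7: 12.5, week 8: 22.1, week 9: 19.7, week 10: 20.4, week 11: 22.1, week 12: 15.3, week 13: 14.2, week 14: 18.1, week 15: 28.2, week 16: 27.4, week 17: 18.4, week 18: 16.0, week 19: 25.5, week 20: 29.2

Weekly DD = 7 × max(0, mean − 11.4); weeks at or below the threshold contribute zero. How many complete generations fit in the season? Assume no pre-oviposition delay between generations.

Weekly DD (7 × max(0, T̄ − 11.4)): 73.5, 95.2, 118.3, 52.5, 125.3, 21.7, 7.7, 74.9, 58.1, 63.0, 74.9, 27.3, 19.6, 46.9, 117.6, 112.0, 49.0, 32.2, 98.7, 124.6.
Season total = 1393.0 DD.
Complete generations = ⌊1393.0 / 655⌋ = 2.

2 generations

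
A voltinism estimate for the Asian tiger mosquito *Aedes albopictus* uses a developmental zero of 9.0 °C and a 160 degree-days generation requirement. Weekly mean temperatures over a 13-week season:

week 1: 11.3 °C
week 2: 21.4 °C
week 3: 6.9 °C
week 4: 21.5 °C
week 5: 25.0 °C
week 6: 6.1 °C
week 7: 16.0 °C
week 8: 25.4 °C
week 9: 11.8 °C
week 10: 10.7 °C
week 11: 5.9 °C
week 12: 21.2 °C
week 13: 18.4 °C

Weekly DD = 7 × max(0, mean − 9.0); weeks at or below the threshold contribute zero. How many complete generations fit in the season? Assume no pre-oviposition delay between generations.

Weekly DD (7 × max(0, T̄ − 9.0)): 16.1, 86.8, 0.0, 87.5, 112.0, 0.0, 49.0, 114.8, 19.6, 11.9, 0.0, 85.4, 65.8.
Season total = 648.9 DD.
Complete generations = ⌊648.9 / 160⌋ = 4.

4 generations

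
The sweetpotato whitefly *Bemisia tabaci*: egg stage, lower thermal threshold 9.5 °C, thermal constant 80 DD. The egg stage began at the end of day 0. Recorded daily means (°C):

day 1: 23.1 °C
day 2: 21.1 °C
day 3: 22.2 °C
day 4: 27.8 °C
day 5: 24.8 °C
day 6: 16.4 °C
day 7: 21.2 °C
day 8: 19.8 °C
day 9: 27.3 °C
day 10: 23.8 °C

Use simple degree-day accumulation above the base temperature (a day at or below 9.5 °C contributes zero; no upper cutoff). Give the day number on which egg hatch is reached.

day 7

Daily DD above 9.5 °C: 13.6, 11.6, 12.7, 18.3, 15.3, 6.9, 11.7, 10.3, 17.8, 14.3.
Cumulative: 13.6, 25.2, 37.9, 56.2, 71.5, 78.4, 90.1, 100.4, 118.2, 132.5.
The total first reaches 80 DD on day 7.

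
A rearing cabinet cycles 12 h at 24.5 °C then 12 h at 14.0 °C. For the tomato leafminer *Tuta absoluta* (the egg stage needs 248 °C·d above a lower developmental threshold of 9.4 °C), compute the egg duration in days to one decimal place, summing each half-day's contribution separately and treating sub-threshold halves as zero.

Day half: max(0, 24.5 − 9.4) × 0.5 = 15.1 × 0.5 = 7.55 DD.
Night half: max(0, 14.0 − 9.4) × 0.5 = 4.6 × 0.5 = 2.30 DD.
Per 24 h: 9.85 DD/day.
Duration = 248 / 9.85 = 25.178 ≈ 25.2 days.

25.2 days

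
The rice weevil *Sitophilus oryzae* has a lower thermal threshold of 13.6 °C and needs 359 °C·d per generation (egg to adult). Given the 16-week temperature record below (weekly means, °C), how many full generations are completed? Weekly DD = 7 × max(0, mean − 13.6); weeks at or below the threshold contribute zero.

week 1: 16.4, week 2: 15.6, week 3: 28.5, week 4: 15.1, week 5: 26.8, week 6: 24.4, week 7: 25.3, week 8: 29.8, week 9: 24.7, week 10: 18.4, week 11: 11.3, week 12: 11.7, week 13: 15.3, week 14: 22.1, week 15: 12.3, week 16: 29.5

Weekly DD (7 × max(0, T̄ − 13.6)): 19.6, 14.0, 104.3, 10.5, 92.4, 75.6, 81.9, 113.4, 77.7, 33.6, 0.0, 0.0, 11.9, 59.5, 0.0, 111.3.
Season total = 805.7 DD.
Complete generations = ⌊805.7 / 359⌋ = 2.

2 generations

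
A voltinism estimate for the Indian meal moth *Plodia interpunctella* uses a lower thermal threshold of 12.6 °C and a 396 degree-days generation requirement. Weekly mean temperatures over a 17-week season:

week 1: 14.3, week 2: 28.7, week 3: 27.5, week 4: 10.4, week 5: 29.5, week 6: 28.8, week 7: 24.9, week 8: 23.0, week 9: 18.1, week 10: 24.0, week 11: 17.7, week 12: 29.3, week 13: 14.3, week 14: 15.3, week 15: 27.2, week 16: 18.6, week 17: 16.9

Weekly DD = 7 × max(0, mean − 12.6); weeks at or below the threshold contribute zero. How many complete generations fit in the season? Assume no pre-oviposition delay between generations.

2 generations

Weekly DD (7 × max(0, T̄ − 12.6)): 11.9, 112.7, 104.3, 0.0, 118.3, 113.4, 86.1, 72.8, 38.5, 79.8, 35.7, 116.9, 11.9, 18.9, 102.2, 42.0, 30.1.
Season total = 1095.5 DD.
Complete generations = ⌊1095.5 / 396⌋ = 2.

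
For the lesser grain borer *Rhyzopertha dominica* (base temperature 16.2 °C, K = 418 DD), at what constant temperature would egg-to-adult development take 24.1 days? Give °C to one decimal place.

33.5 °C

Required daily accumulation = 418 / 24.1 = 17.344 DD/day.
T = T_base + 17.344 = 16.2 + 17.344 = 33.544 ≈ 33.5 °C.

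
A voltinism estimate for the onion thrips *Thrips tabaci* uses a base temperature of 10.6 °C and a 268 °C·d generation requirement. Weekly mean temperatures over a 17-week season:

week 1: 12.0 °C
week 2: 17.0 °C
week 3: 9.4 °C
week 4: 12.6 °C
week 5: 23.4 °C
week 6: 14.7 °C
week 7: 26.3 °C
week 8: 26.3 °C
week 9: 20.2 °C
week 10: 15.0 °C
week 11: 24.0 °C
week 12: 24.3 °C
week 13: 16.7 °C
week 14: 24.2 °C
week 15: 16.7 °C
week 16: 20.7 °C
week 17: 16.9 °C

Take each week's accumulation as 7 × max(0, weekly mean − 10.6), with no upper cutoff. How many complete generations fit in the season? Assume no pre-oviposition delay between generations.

3 generations

Weekly DD (7 × max(0, T̄ − 10.6)): 9.8, 44.8, 0.0, 14.0, 89.6, 28.7, 109.9, 109.9, 67.2, 30.8, 93.8, 95.9, 42.7, 95.2, 42.7, 70.7, 44.1.
Season total = 989.8 DD.
Complete generations = ⌊989.8 / 268⌋ = 3.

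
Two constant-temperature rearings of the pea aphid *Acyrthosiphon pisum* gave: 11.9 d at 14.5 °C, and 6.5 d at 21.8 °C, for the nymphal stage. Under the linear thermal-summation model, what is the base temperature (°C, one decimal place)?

Linear rate model ⇒ the product D·(T − T_b) is constant across temperatures.
11.9·(14.5 − T_b) = 6.5·(21.8 − T_b)
T_b = (11.9·14.5 − 6.5·21.8) / (11.9 − 6.5) = 30.85 / 5.4 = 5.713 °C ≈ 5.7 °C.

5.7 °C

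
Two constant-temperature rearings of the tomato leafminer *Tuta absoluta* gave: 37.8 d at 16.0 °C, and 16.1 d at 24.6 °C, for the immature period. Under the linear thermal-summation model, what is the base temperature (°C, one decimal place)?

Equal thermal constants: D₁(T₁ − T_b) = D₂(T₂ − T_b).
37.8·(16.0 − T_b) = 16.1·(24.6 − T_b)
T_b = (37.8·16.0 − 16.1·24.6) / (37.8 − 16.1) = 208.74 / 21.7 = 9.619 °C ≈ 9.6 °C.

9.6 °C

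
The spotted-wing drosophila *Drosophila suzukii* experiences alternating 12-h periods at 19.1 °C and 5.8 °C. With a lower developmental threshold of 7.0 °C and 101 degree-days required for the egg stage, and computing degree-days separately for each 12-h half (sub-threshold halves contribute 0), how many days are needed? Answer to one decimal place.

Day half: max(0, 19.1 − 7.0) × 0.5 = 12.1 × 0.5 = 6.05 DD.
Night half: max(0, 5.8 − 7.0) × 0.5 = 0.0 × 0.5 = 0.00 DD.
Per 24 h: 6.05 DD/day.
Duration = 101 / 6.05 = 16.694 ≈ 16.7 days.

16.7 days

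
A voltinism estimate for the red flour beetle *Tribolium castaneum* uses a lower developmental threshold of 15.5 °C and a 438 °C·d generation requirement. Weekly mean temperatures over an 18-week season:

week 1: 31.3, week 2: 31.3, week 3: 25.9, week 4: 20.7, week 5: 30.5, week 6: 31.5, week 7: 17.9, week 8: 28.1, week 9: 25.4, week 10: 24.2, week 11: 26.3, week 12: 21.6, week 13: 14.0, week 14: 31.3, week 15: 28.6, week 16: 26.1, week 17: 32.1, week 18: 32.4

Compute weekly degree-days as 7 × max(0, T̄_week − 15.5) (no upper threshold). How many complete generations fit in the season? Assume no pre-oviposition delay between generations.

Weekly DD (7 × max(0, T̄ − 15.5)): 110.6, 110.6, 72.8, 36.4, 105.0, 112.0, 16.8, 88.2, 69.3, 60.9, 75.6, 42.7, 0.0, 110.6, 91.7, 74.2, 116.2, 118.3.
Season total = 1411.9 DD.
Complete generations = ⌊1411.9 / 438⌋ = 3.

3 generations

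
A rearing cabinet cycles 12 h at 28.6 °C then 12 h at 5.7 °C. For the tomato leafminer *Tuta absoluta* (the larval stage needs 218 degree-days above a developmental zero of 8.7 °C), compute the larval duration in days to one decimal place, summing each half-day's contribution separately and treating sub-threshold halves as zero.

21.9 days

Day half: max(0, 28.6 − 8.7) × 0.5 = 19.9 × 0.5 = 9.95 DD.
Night half: max(0, 5.7 − 8.7) × 0.5 = 0.0 × 0.5 = 0.00 DD.
Per 24 h: 9.95 DD/day.
Duration = 218 / 9.95 = 21.910 ≈ 21.9 days.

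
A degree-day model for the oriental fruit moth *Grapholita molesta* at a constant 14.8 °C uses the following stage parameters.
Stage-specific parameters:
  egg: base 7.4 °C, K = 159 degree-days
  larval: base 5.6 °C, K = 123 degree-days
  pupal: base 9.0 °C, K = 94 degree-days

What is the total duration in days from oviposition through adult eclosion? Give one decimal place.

egg: 159 / (14.8 − 7.4) = 159 / 7.4 = 21.486 d.
larval: 123 / (14.8 − 5.6) = 123 / 9.2 = 13.370 d.
pupal: 94 / (14.8 − 9.0) = 94 / 5.8 = 16.207 d.
Sum = 51.063 ≈ 51.1 days.

51.1 days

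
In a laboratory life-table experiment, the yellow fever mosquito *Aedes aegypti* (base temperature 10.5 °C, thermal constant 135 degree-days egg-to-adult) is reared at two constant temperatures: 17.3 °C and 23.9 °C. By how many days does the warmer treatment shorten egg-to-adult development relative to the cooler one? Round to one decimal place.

At 17.3 °C: 135 / (17.3 − 10.5) = 135 / 6.8 = 19.853 d.
At 23.9 °C: 135 / (23.9 − 10.5) = 135 / 13.4 = 10.075 d.
Difference = |19.853 − 10.075| = 9.778 ≈ 9.8 days.

9.8 days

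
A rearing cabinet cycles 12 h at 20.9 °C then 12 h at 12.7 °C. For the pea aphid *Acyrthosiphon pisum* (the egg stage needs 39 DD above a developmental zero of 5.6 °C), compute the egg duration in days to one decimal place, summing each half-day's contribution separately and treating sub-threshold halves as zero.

Day half: max(0, 20.9 − 5.6) × 0.5 = 15.3 × 0.5 = 7.65 DD.
Night half: max(0, 12.7 − 5.6) × 0.5 = 7.1 × 0.5 = 3.55 DD.
Per 24 h: 11.20 DD/day.
Duration = 39 / 11.20 = 3.482 ≈ 3.5 days.

3.5 days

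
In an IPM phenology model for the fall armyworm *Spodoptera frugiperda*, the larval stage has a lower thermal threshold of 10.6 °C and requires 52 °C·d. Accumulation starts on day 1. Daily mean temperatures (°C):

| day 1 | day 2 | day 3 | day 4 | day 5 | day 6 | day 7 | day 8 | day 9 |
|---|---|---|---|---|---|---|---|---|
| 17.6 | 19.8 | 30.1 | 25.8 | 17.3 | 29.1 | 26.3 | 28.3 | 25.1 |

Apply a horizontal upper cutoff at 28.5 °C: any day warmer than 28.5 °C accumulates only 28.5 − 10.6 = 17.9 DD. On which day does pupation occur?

Daily DD above 10.6 °C (capped at 17.9): 7.0, 9.2, 17.9, 15.2, 6.7, 17.9, 15.7, 17.7, 14.5.
Cumulative: 7.0, 16.2, 34.1, 49.3, 56.0, 73.9, 89.6, 107.3, 121.8.
The total first reaches 52 DD on day 5.

day 5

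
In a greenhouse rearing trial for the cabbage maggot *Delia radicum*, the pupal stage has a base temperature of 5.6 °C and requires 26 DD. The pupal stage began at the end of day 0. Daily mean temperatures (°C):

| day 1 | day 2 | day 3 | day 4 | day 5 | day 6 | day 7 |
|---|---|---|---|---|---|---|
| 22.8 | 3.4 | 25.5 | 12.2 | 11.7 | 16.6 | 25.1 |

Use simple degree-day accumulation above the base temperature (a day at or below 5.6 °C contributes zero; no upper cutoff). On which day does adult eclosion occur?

day 3

Daily DD above 5.6 °C: 17.2, 0.0, 19.9, 6.6, 6.1, 11.0, 19.5.
Cumulative: 17.2, 17.2, 37.1, 43.7, 49.8, 60.8, 80.3.
The total first reaches 26 DD on day 3.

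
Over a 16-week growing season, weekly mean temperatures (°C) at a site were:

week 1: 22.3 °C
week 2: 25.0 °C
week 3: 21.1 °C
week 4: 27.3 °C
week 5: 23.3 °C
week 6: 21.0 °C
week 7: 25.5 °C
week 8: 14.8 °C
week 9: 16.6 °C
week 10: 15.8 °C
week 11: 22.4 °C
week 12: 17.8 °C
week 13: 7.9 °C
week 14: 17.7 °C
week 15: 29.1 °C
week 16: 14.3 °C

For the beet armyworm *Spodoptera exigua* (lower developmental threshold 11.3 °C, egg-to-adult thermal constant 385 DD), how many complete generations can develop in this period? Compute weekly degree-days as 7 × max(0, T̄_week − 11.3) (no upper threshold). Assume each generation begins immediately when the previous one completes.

2 generations

Weekly DD (7 × max(0, T̄ − 11.3)): 77.0, 95.9, 68.6, 112.0, 84.0, 67.9, 99.4, 24.5, 37.1, 31.5, 77.7, 45.5, 0.0, 44.8, 124.6, 21.0.
Season total = 1011.5 DD.
Complete generations = ⌊1011.5 / 385⌋ = 2.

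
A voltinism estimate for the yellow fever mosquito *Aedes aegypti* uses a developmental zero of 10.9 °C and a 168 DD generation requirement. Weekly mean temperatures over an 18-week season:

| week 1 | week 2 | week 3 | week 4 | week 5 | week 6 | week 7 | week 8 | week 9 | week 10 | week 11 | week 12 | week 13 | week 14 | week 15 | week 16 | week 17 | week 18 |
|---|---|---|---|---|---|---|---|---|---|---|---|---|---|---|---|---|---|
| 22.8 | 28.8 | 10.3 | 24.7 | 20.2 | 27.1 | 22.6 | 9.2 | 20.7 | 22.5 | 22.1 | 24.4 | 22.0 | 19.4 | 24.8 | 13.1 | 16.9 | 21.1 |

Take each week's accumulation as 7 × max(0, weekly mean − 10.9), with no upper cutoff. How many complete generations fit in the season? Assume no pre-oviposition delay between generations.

Weekly DD (7 × max(0, T̄ − 10.9)): 83.3, 125.3, 0.0, 96.6, 65.1, 113.4, 81.9, 0.0, 68.6, 81.2, 78.4, 94.5, 77.7, 59.5, 97.3, 15.4, 42.0, 71.4.
Season total = 1251.6 DD.
Complete generations = ⌊1251.6 / 168⌋ = 7.

7 generations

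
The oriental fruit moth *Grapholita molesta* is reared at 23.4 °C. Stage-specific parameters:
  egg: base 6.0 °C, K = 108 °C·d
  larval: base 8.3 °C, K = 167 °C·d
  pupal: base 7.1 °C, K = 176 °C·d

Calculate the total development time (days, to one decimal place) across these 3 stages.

egg: 108 / (23.4 − 6.0) = 108 / 17.4 = 6.207 d.
larval: 167 / (23.4 − 8.3) = 167 / 15.1 = 11.060 d.
pupal: 176 / (23.4 − 7.1) = 176 / 16.3 = 10.798 d.
Sum = 28.064 ≈ 28.1 days.

28.1 days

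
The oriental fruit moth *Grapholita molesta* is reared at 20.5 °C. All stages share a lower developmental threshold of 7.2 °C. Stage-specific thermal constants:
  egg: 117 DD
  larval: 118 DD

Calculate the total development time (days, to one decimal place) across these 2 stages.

17.7 days

Daily accumulation at 20.5 °C = 20.5 − 7.2 = 13.3 DD/day.
Total K = 117 + 118 = 235 DD.
Total duration = 235 / 13.3 = 17.669 ≈ 17.7 days.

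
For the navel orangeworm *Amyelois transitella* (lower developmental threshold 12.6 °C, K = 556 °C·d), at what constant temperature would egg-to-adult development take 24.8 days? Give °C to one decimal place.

Required daily accumulation = 556 / 24.8 = 22.419 DD/day.
T = T_base + 22.419 = 12.6 + 22.419 = 35.019 ≈ 35.0 °C.

35.0 °C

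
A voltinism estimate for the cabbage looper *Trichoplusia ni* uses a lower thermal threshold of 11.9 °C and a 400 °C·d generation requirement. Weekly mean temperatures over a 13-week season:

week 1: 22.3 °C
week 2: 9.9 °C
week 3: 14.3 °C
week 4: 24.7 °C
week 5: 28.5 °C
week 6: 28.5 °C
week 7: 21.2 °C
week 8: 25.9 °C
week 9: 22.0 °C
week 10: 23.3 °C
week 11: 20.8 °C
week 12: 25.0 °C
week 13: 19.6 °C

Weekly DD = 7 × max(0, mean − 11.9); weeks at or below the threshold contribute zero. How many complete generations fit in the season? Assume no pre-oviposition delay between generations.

Weekly DD (7 × max(0, T̄ − 11.9)): 72.8, 0.0, 16.8, 89.6, 116.2, 116.2, 65.1, 98.0, 70.7, 79.8, 62.3, 91.7, 53.9.
Season total = 933.1 DD.
Complete generations = ⌊933.1 / 400⌋ = 2.

2 generations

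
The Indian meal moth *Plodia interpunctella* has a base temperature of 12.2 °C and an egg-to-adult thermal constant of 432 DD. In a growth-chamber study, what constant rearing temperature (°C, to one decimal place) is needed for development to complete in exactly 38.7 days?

Required daily accumulation = 432 / 38.7 = 11.163 DD/day.
T = T_base + 11.163 = 12.2 + 11.163 = 23.363 ≈ 23.4 °C.

23.4 °C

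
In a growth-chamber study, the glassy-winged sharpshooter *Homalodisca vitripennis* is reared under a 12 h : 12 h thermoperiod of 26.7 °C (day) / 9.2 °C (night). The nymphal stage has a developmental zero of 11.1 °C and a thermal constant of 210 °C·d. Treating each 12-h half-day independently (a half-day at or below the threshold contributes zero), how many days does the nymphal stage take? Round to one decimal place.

26.9 days

Day half: max(0, 26.7 − 11.1) × 0.5 = 15.6 × 0.5 = 7.80 DD.
Night half: max(0, 9.2 − 11.1) × 0.5 = 0.0 × 0.5 = 0.00 DD.
Per 24 h: 7.80 DD/day.
Duration = 210 / 7.80 = 26.923 ≈ 26.9 days.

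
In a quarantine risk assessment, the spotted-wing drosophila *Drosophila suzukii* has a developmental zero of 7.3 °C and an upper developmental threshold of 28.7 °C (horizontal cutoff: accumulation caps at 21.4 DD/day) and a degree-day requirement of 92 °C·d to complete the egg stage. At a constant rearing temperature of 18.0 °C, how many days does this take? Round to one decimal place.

Daily accumulation = 18.0 − 7.3 = 10.7 DD/day.
Duration = 92 / 10.7 = 8.598 ≈ 8.6 days.

8.6 days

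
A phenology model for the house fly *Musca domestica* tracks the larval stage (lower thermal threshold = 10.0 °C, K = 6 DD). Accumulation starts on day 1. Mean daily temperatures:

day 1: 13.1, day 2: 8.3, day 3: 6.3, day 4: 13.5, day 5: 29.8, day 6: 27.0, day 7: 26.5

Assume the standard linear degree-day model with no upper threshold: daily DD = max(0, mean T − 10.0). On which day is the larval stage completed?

day 4

Daily DD above 10.0 °C: 3.1, 0.0, 0.0, 3.5, 19.8, 17.0, 16.5.
Cumulative: 3.1, 3.1, 3.1, 6.6, 26.4, 43.4, 59.9.
The total first reaches 6 DD on day 4.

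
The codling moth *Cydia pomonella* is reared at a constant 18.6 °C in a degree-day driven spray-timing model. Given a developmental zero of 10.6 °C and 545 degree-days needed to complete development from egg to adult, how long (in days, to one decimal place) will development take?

68.1 days

Daily accumulation = 18.6 − 10.6 = 8.0 DD/day.
Duration = 545 / 8.0 = 68.125 ≈ 68.1 days.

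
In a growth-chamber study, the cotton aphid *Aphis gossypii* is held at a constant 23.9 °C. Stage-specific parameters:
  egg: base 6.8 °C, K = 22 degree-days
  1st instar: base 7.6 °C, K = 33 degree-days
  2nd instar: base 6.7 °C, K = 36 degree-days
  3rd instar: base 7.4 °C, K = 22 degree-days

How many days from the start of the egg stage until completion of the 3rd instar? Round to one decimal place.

egg: 22 / (23.9 − 6.8) = 22 / 17.1 = 1.287 d.
1st instar: 33 / (23.9 − 7.6) = 33 / 16.3 = 2.025 d.
2nd instar: 36 / (23.9 − 6.7) = 36 / 17.2 = 2.093 d.
3rd instar: 22 / (23.9 − 7.4) = 22 / 16.5 = 1.333 d.
Sum = 6.737 ≈ 6.7 days.

6.7 days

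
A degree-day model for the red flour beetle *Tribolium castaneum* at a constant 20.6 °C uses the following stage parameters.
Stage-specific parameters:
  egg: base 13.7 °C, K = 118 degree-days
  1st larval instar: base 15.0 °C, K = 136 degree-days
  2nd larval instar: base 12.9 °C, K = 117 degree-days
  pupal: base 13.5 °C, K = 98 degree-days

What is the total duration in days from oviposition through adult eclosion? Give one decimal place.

egg: 118 / (20.6 − 13.7) = 118 / 6.9 = 17.101 d.
1st larval instar: 136 / (20.6 − 15.0) = 136 / 5.6 = 24.286 d.
2nd larval instar: 117 / (20.6 − 12.9) = 117 / 7.7 = 15.195 d.
pupal: 98 / (20.6 − 13.5) = 98 / 7.1 = 13.803 d.
Sum = 70.385 ≈ 70.4 days.

70.4 days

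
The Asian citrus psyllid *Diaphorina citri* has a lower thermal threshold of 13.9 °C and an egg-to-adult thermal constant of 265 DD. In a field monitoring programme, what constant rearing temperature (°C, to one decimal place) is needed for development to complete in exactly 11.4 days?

Required daily accumulation = 265 / 11.4 = 23.246 DD/day.
T = T_base + 23.246 = 13.9 + 23.246 = 37.146 ≈ 37.1 °C.

37.1 °C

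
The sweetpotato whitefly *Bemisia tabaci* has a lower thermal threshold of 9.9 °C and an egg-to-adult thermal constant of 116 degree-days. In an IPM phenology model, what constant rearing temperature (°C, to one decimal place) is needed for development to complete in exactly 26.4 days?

Required daily accumulation = 116 / 26.4 = 4.394 DD/day.
T = T_base + 4.394 = 9.9 + 4.394 = 14.294 ≈ 14.3 °C.

14.3 °C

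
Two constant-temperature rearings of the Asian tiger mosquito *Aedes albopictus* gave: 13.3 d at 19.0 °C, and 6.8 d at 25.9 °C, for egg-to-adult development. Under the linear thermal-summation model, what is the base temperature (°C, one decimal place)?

Linear rate model ⇒ the product D·(T − T_b) is constant across temperatures.
13.3·(19.0 − T_b) = 6.8·(25.9 − T_b)
T_b = (13.3·19.0 − 6.8·25.9) / (13.3 − 6.8) = 76.58 / 6.5 = 11.782 °C ≈ 11.8 °C.

11.8 °C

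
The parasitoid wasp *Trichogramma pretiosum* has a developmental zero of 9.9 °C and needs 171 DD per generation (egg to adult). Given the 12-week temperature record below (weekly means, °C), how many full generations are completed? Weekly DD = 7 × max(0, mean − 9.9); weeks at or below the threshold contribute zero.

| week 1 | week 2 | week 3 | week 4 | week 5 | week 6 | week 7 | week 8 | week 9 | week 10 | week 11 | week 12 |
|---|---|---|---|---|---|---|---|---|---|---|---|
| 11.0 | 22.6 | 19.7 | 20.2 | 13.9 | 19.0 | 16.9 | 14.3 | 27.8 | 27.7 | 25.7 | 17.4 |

Weekly DD (7 × max(0, T̄ − 9.9)): 7.7, 88.9, 68.6, 72.1, 28.0, 63.7, 49.0, 30.8, 125.3, 124.6, 110.6, 52.5.
Season total = 821.8 DD.
Complete generations = ⌊821.8 / 171⌋ = 4.

4 generations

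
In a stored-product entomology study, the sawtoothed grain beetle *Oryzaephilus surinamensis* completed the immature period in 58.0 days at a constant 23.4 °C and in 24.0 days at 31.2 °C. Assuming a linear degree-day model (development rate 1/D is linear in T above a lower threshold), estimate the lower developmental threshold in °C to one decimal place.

Under the model K = D·(T − T_b), so D₁·(T₁ − T_b) = D₂·(T₂ − T_b).
58.0·(23.4 − T_b) = 24.0·(31.2 − T_b)
T_b = (58.0·23.4 − 24.0·31.2) / (58.0 − 24.0) = 608.40 / 34.0 = 17.894 °C ≈ 17.9 °C.

17.9 °C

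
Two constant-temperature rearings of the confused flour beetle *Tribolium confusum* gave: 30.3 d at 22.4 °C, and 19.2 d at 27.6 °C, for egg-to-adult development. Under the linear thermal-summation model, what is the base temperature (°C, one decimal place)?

13.4 °C

Under the model K = D·(T − T_b), so D₁·(T₁ − T_b) = D₂·(T₂ − T_b).
30.3·(22.4 − T_b) = 19.2·(27.6 − T_b)
T_b = (30.3·22.4 − 19.2·27.6) / (30.3 − 19.2) = 148.80 / 11.1 = 13.405 °C ≈ 13.4 °C.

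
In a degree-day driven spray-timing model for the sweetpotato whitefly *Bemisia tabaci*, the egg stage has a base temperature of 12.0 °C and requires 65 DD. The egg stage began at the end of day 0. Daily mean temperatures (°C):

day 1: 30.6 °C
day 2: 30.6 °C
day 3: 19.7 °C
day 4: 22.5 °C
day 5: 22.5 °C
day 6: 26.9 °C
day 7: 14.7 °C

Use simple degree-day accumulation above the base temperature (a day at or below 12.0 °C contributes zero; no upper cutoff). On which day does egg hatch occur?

day 5

Daily DD above 12.0 °C: 18.6, 18.6, 7.7, 10.5, 10.5, 14.9, 2.7.
Cumulative: 18.6, 37.2, 44.9, 55.4, 65.9, 80.8, 83.5.
The total first reaches 65 DD on day 5.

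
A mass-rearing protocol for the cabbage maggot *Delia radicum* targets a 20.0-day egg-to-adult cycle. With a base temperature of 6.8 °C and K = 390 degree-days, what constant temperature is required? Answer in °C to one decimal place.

Required daily accumulation = 390 / 20.0 = 19.500 DD/day.
T = T_base + 19.500 = 6.8 + 19.500 = 26.300 ≈ 26.3 °C.

26.3 °C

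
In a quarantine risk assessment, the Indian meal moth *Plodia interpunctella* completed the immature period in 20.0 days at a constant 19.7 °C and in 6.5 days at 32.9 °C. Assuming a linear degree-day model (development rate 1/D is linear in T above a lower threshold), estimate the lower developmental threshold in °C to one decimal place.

Linear rate model ⇒ the product D·(T − T_b) is constant across temperatures.
20.0·(19.7 − T_b) = 6.5·(32.9 − T_b)
T_b = (20.0·19.7 − 6.5·32.9) / (20.0 − 6.5) = 180.15 / 13.5 = 13.344 °C ≈ 13.3 °C.

13.3 °C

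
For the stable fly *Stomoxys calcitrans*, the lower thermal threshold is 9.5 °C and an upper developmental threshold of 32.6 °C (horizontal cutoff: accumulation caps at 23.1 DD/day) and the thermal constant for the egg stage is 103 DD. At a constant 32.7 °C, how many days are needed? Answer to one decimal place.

4.5 days

Temperature 32.7 °C exceeds the upper threshold, so daily accumulation caps at 32.6 − 9.5 = 23.1 DD/day.
Duration = 103 / 23.1 = 4.459 ≈ 4.5 days.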